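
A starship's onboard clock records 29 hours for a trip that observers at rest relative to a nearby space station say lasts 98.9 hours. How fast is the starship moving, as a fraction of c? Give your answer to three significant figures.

0.956c

γ = Δt/Δτ = 98.9/29 = 3.4103.
β = √(1 − 1/γ²) = √(1 − 0.0859834) = √0.9140166 = 0.956.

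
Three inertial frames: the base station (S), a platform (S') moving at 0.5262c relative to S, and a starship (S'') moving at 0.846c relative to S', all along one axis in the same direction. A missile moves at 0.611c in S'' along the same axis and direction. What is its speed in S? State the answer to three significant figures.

0.988c

First combine the missile and starship (S''→S'): u₁ = (0.611 + 0.846)/(1 + 0.611×0.846) = 1.457/1.516906 = 0.96051.
Then combine with the platform (S'→S): u = (0.96051 + 0.5262)/(1 + 0.96051×0.5262) = 1.48671/1.505420362 = 0.98757.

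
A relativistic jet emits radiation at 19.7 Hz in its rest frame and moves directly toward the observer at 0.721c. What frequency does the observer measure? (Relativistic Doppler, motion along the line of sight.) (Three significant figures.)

Relativistic Doppler (source moving toward): f_obs = f_src · √((1+β)/(1−β)).
With β = 0.721: factor = √(1.721/0.279) = 2.4836.
f_obs = 19.7 × 2.4836 = 48.9 Hz.

48.9 Hz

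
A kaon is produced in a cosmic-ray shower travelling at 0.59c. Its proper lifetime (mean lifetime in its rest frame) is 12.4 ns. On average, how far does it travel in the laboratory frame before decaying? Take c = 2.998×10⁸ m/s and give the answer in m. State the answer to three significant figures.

β² = 0.3481, so γ = 1/√0.6519 = 1.2385.
Lab-frame lifetime: Δt = γτ = 1.2385 × 12.4 ns = 15.357 ns.
Distance: d = vΔt = 0.59 × 2.998×10⁸ m/s × 1.5357×10^-8 s = 2.72 m.

2.72 m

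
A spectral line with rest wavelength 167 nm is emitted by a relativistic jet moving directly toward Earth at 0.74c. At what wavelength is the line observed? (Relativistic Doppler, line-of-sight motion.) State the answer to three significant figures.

Relativistic Doppler for wavelength: λ_obs = λ_src · √((1−β)/(1+β)).
With β = 0.74: factor = √(0.26/1.74) = 0.38656.
λ_obs = 167 × 0.38656 = 64.6 nm.

64.6 nm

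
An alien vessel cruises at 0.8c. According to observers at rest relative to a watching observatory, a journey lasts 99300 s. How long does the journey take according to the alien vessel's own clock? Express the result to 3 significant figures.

59600 s

Lorentz factor: γ = (1 − 0.64)^(−1/2) = 1.6667.
The moving clock records proper time: Δτ = Δt/γ = 99300/1.6667 = 59600 s.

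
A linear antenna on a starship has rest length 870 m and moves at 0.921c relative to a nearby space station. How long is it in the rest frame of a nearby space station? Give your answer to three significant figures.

γ = 1/√(1 − β²) = 1/√(1 − 0.848241) = 1/√0.151759 = 1/0.389563 = 2.567.
Length contraction: L = L₀/γ = 870/2.567 = 339 m.

339 m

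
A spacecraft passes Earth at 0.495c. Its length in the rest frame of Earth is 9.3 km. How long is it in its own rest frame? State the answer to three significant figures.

With β = 0.495, γ = 1/√(1 − 0.495²) = 1/√0.754975 = 1.1509.
Proper length: L₀ = γ·L = 1.1509 × 9.3 = 10.7 km.

10.7 km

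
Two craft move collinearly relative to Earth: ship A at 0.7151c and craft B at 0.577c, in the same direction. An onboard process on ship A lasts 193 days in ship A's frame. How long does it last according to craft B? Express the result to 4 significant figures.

198.6 days

Transform ship A's velocity into craft B's frame: (0.7151 − 0.577)/(1 − 0.7151·0.577) = 0.1381/0.5873873, so the relative speed is 0.23511c.
At |u| = 0.23511c, γ = (1 − 0.0552767)^(−1/2) = 1.0288.
Ship A's interval is proper; time dilation gives Δt_B = γΔτ = 1.0288 × 193 days = 198.6 days.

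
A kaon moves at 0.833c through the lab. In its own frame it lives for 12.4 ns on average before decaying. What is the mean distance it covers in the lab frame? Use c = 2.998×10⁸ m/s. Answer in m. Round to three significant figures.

With β = 0.833, γ = 1/√(1 − 0.833²) = 1/√0.306111 = 1.8074.
Lab-frame lifetime: Δt = γτ = 1.8074 × 12.4 ns = 22.412 ns.
Distance: d = vΔt = 0.833 × 2.998×10⁸ m/s × 2.2412×10^-8 s = 5.60 m.

5.60 m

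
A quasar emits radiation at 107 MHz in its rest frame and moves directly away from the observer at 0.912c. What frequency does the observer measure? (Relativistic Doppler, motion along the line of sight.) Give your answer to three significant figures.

23.0 MHz

Relativistic Doppler (source moving away): f_obs = f_src · √((1−β)/(1+β)).
With β = 0.912: factor = √(0.088/1.912) = 0.21453.
f_obs = 107 × 0.21453 = 23.0 MHz.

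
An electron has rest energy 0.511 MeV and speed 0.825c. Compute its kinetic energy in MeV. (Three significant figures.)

γ = 1/√(1 − β²) = 1/√(1 − 0.680625) = 1/√0.319375 = 1.7695.
Kinetic energy: K = (γ − 1)mc² = (1.7695 − 1) × 0.511 MeV = 0.7695 × 0.511 = 0.393 MeV.

0.393 MeV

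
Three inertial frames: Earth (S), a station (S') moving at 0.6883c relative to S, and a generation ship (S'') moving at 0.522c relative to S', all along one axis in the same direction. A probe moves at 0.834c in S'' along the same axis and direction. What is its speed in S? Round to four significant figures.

0.9896c

Apply u = (u'+v)/(1+u'v) twice. Probe in the station frame: (0.834+0.522)/(1+0.834·0.522) = 1.356/1.435348 = 0.94472c.
That velocity, transformed to the rest frame of Earth: (0.94472+0.6883)/(1+0.94472·0.6883) = 1.63302/1.650250776 = 0.98956c.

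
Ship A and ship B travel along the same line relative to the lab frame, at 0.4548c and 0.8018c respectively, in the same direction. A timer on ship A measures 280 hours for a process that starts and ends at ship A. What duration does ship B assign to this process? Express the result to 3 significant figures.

The velocity of ship A relative to ship B is (0.4548 − 0.8018)c / (1 − 0.4548×0.8018) = −0.54616c; relative speed 0.54616c.
γ for this relative speed: γ = 1/√(1 − 0.298291) = 1.1938.
The clock on ship A records proper time, so ship B measures Δt = γΔτ = 1.1938 × 280 = 334 hours.

334 hours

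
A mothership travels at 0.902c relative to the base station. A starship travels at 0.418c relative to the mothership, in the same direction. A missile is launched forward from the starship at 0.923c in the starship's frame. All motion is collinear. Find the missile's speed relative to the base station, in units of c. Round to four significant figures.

0.9983c

Compose velocities in two stages. Stage 1 (into S'): u₁ = (0.923+0.418)/(1+0.923×0.418) = 0.96766.
Stage 2 (into S): u = (0.96766+0.902)/(1+0.96766×0.902) = 0.99831, so the speed is 0.9983c.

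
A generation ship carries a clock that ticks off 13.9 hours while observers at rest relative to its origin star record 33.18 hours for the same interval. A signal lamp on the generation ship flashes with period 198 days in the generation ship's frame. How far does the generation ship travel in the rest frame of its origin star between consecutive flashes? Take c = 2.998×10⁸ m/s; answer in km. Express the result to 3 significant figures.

1.11×10^13 km

From Δt = γΔτ: γ = 33.18/13.9 = 2.38705.
β = √(1 − 1/γ²) = 0.90802. Lab-frame period = γτ = 2.38705×198 days = 472.64 days. Distance = βc × γτ = 0.90802 × 2.998×10⁸ m/s × 40836096 s = 1.1117×10^16 m = 1.11×10^13 km.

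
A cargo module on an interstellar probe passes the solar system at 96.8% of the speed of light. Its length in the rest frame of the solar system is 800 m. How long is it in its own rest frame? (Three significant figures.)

γ = 1/√(1 − β²) = 1/√(1 − 0.937024) = 1/√0.062976 = 1/0.25095 = 3.9849.
Proper length: L₀ = γ·L = 3.9849 × 800 = 3190 m.

3190 m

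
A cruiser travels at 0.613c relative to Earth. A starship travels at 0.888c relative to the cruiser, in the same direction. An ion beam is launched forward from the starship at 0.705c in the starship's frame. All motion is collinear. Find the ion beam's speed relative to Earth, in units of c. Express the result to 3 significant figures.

0.995c

First combine the ion beam and starship (S''→S'): u₁ = (0.705 + 0.888)/(1 + 0.705×0.888) = 1.593/1.62604 = 0.97968.
Then combine with the cruiser (S'→S): u = (0.97968 + 0.613)/(1 + 0.97968×0.613) = 1.59268/1.60054384 = 0.99509.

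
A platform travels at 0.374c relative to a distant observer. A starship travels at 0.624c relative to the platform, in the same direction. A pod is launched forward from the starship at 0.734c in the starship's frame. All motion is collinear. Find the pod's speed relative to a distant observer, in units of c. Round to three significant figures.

0.968c

First combine the pod and starship (S''→S'): u₁ = (0.734 + 0.624)/(1 + 0.734×0.624) = 1.358/1.458016 = 0.9314.
Then combine with the platform (S'→S): u = (0.9314 + 0.374)/(1 + 0.9314×0.374) = 1.3054/1.3483436 = 0.96815.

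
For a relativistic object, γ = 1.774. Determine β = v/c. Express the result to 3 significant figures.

0.826

β = √(1 − 1/γ²) = √(1 − 1/3.147076) = √0.682245 = 0.826.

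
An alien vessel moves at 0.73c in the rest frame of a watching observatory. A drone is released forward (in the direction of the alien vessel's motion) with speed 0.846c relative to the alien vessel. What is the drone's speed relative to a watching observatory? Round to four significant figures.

0.9743c

Relativistic velocity addition: u = (u' + v)/(1 + u'v/c²), with u' = 0.846c and v = 0.73c.
Numerator: 0.846 + 0.73 = 1.576. Denominator: 1 + (0.846)(0.73) = 1.61758.
u = 1.576/1.61758 = 0.97429, so the speed is 0.9743c.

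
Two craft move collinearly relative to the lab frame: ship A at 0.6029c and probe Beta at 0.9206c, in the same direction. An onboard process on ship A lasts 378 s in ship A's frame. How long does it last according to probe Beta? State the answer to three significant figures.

Transform ship A's velocity into probe Beta's frame: (0.6029 − 0.9206)/(1 − 0.6029·0.9206) = −0.3177/0.44497026, so the relative speed is 0.71398c.
γ for this relative speed: γ = 1/√(1 − 0.509767) = 1.4282.
Ship A's interval is proper; time dilation gives Δt_B = γΔτ = 1.4282 × 378 s = 540 s.

540 s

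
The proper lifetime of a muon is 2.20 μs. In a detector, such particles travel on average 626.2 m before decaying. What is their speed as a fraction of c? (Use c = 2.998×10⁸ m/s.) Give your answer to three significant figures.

Lab distance = (lab lifetime)·v = γτ·βc, so βγ = d/(cτ) = 626.2/(2.998×10⁸ × 2.200×10^-6) = 0.94942.
With βγ = 0.94942: γ² = 1 + (βγ)² = 1.901398, and β = (βγ)/γ = 0.94942/1.37891 = 0.689.

0.689c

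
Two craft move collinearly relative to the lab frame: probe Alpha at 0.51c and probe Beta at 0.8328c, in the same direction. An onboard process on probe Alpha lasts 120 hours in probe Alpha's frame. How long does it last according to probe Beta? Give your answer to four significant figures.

145.0 hours

The velocity of probe Alpha relative to probe Beta is (0.51 − 0.8328)c / (1 − 0.51×0.8328) = −0.56113c; relative speed 0.56113c.
γ for this relative speed: γ = 1/√(1 − 0.314867) = 1.2081.
Probe Alpha's interval is proper; time dilation gives Δt_B = γΔτ = 1.2081 × 120 hours = 145.0 hours.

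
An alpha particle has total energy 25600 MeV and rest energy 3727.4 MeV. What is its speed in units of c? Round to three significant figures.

0.989c

Total energy E = γmc² gives γ = 25600/3727.4 = 6.8681.
Hence β = √(1 − 1/γ²) = √(1 − 0.0211996) = √0.9788004 = 0.989.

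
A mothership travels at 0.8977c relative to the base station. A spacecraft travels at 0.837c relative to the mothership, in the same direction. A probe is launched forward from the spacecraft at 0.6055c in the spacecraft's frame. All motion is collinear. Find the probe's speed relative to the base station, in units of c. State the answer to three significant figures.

0.998c

Apply u = (u'+v)/(1+u'v) twice. Probe in the mothership frame: (0.6055+0.837)/(1+0.6055·0.837) = 1.4425/1.5068035 = 0.95732c.
That velocity, transformed to the rest frame of the base station: (0.95732+0.8977)/(1+0.95732·0.8977) = 1.85502/1.859386164 = 0.99765c.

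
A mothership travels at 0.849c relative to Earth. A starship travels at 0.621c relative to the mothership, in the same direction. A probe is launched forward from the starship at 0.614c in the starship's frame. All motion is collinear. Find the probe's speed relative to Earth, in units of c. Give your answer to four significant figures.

0.9909c

First combine the probe and starship (S''→S'): u₁ = (0.614 + 0.621)/(1 + 0.614×0.621) = 1.235/1.381294 = 0.89409.
Then combine with the mothership (S'→S): u = (0.89409 + 0.849)/(1 + 0.89409×0.849) = 1.74309/1.75908241 = 0.99091.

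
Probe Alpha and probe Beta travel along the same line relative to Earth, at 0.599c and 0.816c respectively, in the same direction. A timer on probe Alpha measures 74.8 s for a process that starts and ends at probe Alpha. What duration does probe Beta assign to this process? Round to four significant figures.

Speed of probe Alpha in probe Beta's frame: u = (v_A − v_B)/(1 − v_A v_B/c²) = (0.599 − 0.816)/(1 − 0.599×0.816) = −0.217/0.511216 = −0.42448; |u| = 0.42448c.
At |u| = 0.42448c, γ = (1 − 0.180183)^(−1/2) = 1.1044.
Probe Alpha's interval is proper; time dilation gives Δt_B = γΔτ = 1.1044 × 74.8 s = 82.61 s.

82.61 s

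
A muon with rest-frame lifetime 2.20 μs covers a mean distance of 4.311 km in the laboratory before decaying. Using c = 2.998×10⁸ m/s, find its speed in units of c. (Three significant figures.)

0.988c

d = βγcτ ⇒ βγ = d/(cτ) = 4311 m / (659.56 m) = 6.5362.
β = (βγ)/√(1+(βγ)²) = 6.5362/√43.7219 = 0.988.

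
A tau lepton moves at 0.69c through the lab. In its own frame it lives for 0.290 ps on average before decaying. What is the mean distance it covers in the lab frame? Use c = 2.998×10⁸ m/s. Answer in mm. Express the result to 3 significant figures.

0.0829 mm

Lorentz factor: γ = (1 − 0.4761)^(−1/2) = 1.3816.
Lab-frame lifetime: Δt = γτ = 1.3816 × 0.290 ps = 0.40066 ps.
Distance: d = vΔt = 0.69 × 2.998×10⁸ m/s × 4.0066×10^-13 s = 8.29×10^-5 m = 0.0829 mm.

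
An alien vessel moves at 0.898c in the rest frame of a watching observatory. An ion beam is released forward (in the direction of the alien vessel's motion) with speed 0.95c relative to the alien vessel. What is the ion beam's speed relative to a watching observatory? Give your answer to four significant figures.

0.9972c

Relativistic velocity addition: u = (u' + v)/(1 + u'v/c²), with u' = 0.95c and v = 0.898c.
Numerator: 0.95 + 0.898 = 1.848. Denominator: 1 + (0.95)(0.898) = 1.8531.
u = 1.848/1.8531 = 0.99725, so the speed is 0.9972c.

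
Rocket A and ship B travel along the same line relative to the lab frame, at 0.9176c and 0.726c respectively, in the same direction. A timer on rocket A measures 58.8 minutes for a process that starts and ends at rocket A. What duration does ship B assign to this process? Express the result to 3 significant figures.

Speed of rocket A in ship B's frame: u = (v_A − v_B)/(1 − v_A v_B/c²) = (0.9176 − 0.726)/(1 − 0.9176×0.726) = 0.1916/0.3338224 = 0.57396; |u| = 0.57396c.
At |u| = 0.57396c, γ = (1 − 0.32943)^(−1/2) = 1.2212.
Rocket A's interval is proper; time dilation gives Δt_B = γΔτ = 1.2212 × 58.8 minutes = 71.8 minutes.

71.8 minutes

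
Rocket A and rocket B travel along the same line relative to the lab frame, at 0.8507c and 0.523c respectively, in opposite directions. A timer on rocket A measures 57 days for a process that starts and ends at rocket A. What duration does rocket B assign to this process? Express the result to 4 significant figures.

Speed of rocket A in rocket B's frame: u = (v_A + v_B)/(1 + v_A v_B/c²) = (0.8507 + 0.523)/(1 + 0.8507×0.523) = 1.3737/1.4449161 = 0.95071; |u| = 0.95071c.
γ for this relative speed: γ = 1/√(1 − 0.90385) = 3.225.
The clock on rocket A records proper time, so rocket B measures Δt = γΔτ = 3.225 × 57 = 183.8 days.

183.8 days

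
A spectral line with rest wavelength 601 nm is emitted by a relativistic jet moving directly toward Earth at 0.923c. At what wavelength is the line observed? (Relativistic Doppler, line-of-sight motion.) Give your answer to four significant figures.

Relativistic Doppler for wavelength: λ_obs = λ_src · √((1−β)/(1+β)).
With β = 0.923: factor = √(0.077/1.923) = 0.2001.
λ_obs = 601 × 0.2001 = 120.3 nm.

120.3 nm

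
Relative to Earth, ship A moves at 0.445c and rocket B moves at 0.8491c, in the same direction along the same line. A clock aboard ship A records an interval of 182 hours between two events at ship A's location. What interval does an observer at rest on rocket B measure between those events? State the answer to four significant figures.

The velocity of ship A relative to rocket B is (0.445 − 0.8491)c / (1 − 0.445×0.8491) = −0.64952c; relative speed 0.64952c.
γ for this relative speed: γ = 1/√(1 − 0.421876) = 1.3152.
Ship A's interval is proper; time dilation gives Δt_B = γΔτ = 1.3152 × 182 hours = 239.4 hours.

239.4 hours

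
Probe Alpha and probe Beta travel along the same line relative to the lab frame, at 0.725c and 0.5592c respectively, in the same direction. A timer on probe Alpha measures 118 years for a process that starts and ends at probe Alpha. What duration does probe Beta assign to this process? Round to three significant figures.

123 years

The velocity of probe Alpha relative to probe Beta is (0.725 − 0.5592)c / (1 − 0.725×0.5592) = 0.27885c; relative speed 0.27885c.
γ for this relative speed: γ = 1/√(1 − 0.0777573) = 1.0413.
Probe Alpha's interval is proper; time dilation gives Δt_B = γΔτ = 1.0413 × 118 years = 123 years.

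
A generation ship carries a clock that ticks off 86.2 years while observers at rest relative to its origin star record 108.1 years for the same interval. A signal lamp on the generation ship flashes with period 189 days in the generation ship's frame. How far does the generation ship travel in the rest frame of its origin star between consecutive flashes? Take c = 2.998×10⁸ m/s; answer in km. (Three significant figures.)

3.70×10^12 km

The time-dilation ratio gives γ = 108.1/86.2 = 1.25406.
β = √(1 − 1/γ²) = 0.60344. Lab-frame period = γτ = 1.25406×189 days = 237.02 days. Distance = βc × γτ = 0.60344 × 2.998×10⁸ m/s × 20478528 s = 3.7048×10^15 m = 3.70×10^12 km.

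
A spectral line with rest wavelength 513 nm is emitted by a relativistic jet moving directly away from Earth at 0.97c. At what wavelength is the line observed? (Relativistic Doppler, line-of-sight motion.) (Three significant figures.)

4160 nm

Relativistic Doppler for wavelength: λ_obs = λ_src · √((1+β)/(1−β)).
With β = 0.97: factor = √(1.97/0.03) = 8.1035.
λ_obs = 513 × 8.1035 = 4160 nm.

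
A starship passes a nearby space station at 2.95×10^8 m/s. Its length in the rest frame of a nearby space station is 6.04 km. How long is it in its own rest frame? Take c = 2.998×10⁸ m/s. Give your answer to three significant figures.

β = v/c = (2.95×10^8 m/s)/(2.998×10⁸ m/s) = 0.983989.
γ = 1/√(1 − β²) = 1/√(1 − 0.9682344) = 1/√0.03176565 = 1/0.178229 = 5.6108.
Proper length: L₀ = γ·L = 5.6108 × 6.04 = 33.9 km.

33.9 km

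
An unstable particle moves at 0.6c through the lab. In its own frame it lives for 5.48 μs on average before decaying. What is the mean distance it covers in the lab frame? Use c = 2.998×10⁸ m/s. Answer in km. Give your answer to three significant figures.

1.23 km

β² = 0.36, so γ = 1/√0.64 = 1.25.
Lab-frame lifetime: Δt = γτ = 1.25 × 5.48 μs = 6.85 μs.
Distance: d = vΔt = 0.6 × 2.998×10⁸ m/s × 6.8500×10^-6 s = 1230 m = 1.23 km.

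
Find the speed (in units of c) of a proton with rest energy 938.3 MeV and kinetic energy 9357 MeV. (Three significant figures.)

K = (γ−1)mc², so γ = 1 + 9357/938.3 = 10.972.
Then v/c = √(1 − γ⁻²) = √(1 − 0.0083067) = √0.9916933 = 0.996.

0.996c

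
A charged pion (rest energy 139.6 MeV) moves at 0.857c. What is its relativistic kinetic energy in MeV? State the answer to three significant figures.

131 MeV

With β = 0.857, γ = 1/√(1 − 0.857²) = 1/√0.265551 = 1.94056.
Kinetic energy: K = (γ − 1)mc² = (1.94056 − 1) × 139.6 MeV = 0.94056 × 139.6 = 131 MeV.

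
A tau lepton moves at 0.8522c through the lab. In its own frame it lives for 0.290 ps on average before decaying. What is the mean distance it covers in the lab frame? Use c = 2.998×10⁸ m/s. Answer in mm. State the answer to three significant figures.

0.142 mm

With β = 0.8522, γ = 1/√(1 − 0.8522²) = 1/√0.27375516 = 1.9113.
Lab-frame lifetime: Δt = γτ = 1.9113 × 0.290 ps = 0.55428 ps.
Distance: d = vΔt = 0.8522 × 2.998×10⁸ m/s × 5.5428×10^-13 s = 1.42×10^-4 m = 0.142 mm.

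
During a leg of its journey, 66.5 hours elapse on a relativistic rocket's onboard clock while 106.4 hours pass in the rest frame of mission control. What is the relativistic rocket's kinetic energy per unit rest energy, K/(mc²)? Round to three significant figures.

γ = Δt/Δτ = 106.4/66.5 = 1.6.
Since K = (γ−1)mc², K/(mc²) = 1.6 − 1 = 0.600.

0.600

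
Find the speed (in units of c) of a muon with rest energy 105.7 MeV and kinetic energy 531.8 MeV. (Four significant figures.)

0.9862c

K = (γ−1)mc², so γ = 1 + 531.8/105.7 = 6.0312.
Then v/c = √(1 − γ⁻²) = √(1 − 0.0274911) = √0.9725089 = 0.9862.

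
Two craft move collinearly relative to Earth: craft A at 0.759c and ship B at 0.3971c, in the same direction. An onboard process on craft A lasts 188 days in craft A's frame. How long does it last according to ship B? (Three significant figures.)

The velocity of craft A relative to ship B is (0.759 − 0.3971)c / (1 − 0.759×0.3971) = 0.51804c; relative speed 0.51804c.
γ for this relative speed: γ = 1/√(1 − 0.268365) = 1.1691.
Craft A's interval is proper; time dilation gives Δt_B = γΔτ = 1.1691 × 188 days = 220 days.

220 days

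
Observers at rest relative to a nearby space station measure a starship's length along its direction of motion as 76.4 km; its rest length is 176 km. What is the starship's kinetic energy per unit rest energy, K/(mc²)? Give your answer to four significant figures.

From L = L₀/γ: γ = 176/76.4 = 2.30366.
K/(mc²) = γ − 1 = 2.30366 − 1 = 1.304.

1.304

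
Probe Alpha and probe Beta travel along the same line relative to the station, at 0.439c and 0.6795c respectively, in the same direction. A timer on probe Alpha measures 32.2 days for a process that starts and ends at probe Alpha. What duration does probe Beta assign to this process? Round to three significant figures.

34.3 days

Speed of probe Alpha in probe Beta's frame: u = (v_A − v_B)/(1 − v_A v_B/c²) = (0.439 − 0.6795)/(1 − 0.439×0.6795) = −0.2405/0.7016995 = −0.34274; |u| = 0.34274c.
At |u| = 0.34274c, γ = (1 − 0.117471)^(−1/2) = 1.0645.
The clock on probe Alpha records proper time, so probe Beta measures Δt = γΔτ = 1.0645 × 32.2 = 34.3 days.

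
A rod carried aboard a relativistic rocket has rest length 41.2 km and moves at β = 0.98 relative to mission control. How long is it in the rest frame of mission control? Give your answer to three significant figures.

8.20 km

γ = 1/√(1 − β²) = 1/√(1 − 0.9604) = 1/√0.0396 = 1/0.198997 = 5.0252.
Along the direction of motion the measured length is L₀/γ = 41.2/5.0252 = 8.20 km.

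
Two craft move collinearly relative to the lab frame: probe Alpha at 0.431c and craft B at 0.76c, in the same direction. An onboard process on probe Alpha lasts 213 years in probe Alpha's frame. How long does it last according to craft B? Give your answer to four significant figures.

Speed of probe Alpha in craft B's frame: u = (v_A − v_B)/(1 − v_A v_B/c²) = (0.431 − 0.76)/(1 − 0.431×0.76) = −0.329/0.67244 = −0.48926; |u| = 0.48926c.
γ for this relative speed: γ = 1/√(1 − 0.239375) = 1.1466.
The clock on probe Alpha records proper time, so craft B measures Δt = γΔτ = 1.1466 × 213 = 244.2 years.

244.2 years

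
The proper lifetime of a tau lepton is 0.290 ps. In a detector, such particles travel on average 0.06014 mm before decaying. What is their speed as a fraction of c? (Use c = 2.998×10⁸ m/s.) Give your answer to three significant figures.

Lab distance = (lab lifetime)·v = γτ·βc, so βγ = d/(cτ) = 6.014×10^-5/(2.998×10⁸ × 2.900×10^-13) = 0.69173.
With βγ = 0.69173: γ² = 1 + (βγ)² = 1.47849, and β = (βγ)/γ = 0.69173/1.21593 = 0.569.

0.569c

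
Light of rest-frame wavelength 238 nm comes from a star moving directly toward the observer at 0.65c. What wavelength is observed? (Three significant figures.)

110 nm

Relativistic Doppler for wavelength: λ_obs = λ_src · √((1−β)/(1+β)).
With β = 0.65: factor = √(0.35/1.65) = 0.46057.
λ_obs = 238 × 0.46057 = 110 nm.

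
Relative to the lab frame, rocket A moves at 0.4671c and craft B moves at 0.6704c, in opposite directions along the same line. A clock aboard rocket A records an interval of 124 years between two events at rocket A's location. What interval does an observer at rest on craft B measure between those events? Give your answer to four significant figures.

248.2 years

Transform rocket A's velocity into craft B's frame: (0.4671 + 0.6704)/(1 + 0.4671·0.6704) = 1.1375/1.31314384, so the relative speed is 0.86624c.
γ for this relative speed: γ = 1/√(1 − 0.750372) = 2.0015.
Rocket A's interval is proper; time dilation gives Δt_B = γΔτ = 2.0015 × 124 years = 248.2 years.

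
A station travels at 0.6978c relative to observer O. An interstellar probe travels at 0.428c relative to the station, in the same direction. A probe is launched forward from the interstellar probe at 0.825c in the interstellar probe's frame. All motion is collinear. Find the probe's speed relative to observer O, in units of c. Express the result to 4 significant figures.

0.9864c

Apply u = (u'+v)/(1+u'v) twice. Probe in the station frame: (0.825+0.428)/(1+0.825·0.428) = 1.253/1.3531 = 0.92602c.
That velocity, transformed to the rest frame of observer O: (0.92602+0.6978)/(1+0.92602·0.6978) = 1.62382/1.646176756 = 0.98642c.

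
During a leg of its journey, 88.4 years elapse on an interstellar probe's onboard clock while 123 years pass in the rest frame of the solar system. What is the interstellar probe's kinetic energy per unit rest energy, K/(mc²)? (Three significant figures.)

The time-dilation ratio gives γ = 123/88.4 = 1.3914.
K/(mc²) = γ − 1 = 1.3914 − 1 = 0.391.

0.391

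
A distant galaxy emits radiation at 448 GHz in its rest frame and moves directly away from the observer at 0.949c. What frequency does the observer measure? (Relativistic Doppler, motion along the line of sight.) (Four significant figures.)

Relativistic Doppler (source moving away): f_obs = f_src · √((1−β)/(1+β)).
With β = 0.949: factor = √(0.051/1.949) = 0.16176.
f_obs = 448 × 0.16176 = 72.47 GHz.

72.47 GHz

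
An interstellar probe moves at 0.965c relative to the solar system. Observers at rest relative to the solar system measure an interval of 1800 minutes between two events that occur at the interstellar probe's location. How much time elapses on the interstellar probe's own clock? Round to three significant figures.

With β = 0.965, γ = 1/√(1 − 0.965²) = 1/√0.068775 = 3.8132.
The interstellar probe's clock runs slow as seen from the solar system, so Δτ = Δt/γ = 1800/3.8132 = 472 minutes.

472 minutes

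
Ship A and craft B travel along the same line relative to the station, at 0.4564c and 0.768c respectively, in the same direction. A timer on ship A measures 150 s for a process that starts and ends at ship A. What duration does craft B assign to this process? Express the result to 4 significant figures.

Transform ship A's velocity into craft B's frame: (0.4564 − 0.768)/(1 − 0.4564·0.768) = −0.3116/0.6494848, so the relative speed is 0.47976c.
γ for this relative speed: γ = 1/√(1 − 0.23017) = 1.1397.
Ship A's interval is proper; time dilation gives Δt_B = γΔτ = 1.1397 × 150 s = 171.0 s.

171.0 s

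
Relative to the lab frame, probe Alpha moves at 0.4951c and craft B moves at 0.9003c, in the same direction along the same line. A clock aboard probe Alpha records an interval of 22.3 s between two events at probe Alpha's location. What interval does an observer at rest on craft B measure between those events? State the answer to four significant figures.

32.68 s

Speed of probe Alpha in craft B's frame: u = (v_A − v_B)/(1 − v_A v_B/c²) = (0.4951 − 0.9003)/(1 − 0.4951×0.9003) = −0.4052/0.55426147 = −0.73106; |u| = 0.73106c.
At |u| = 0.73106c, γ = (1 − 0.534449)^(−1/2) = 1.4656.
Probe Alpha's interval is proper; time dilation gives Δt_B = γΔτ = 1.4656 × 22.3 s = 32.68 s.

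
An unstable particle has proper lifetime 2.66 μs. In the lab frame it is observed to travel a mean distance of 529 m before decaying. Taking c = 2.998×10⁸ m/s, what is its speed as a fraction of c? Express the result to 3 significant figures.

Lab distance = (lab lifetime)·v = γτ·βc, so βγ = d/(cτ) = 529.0/(2.998×10⁸ × 2.660×10^-6) = 0.66335.
With βγ = 0.66335: γ² = 1 + (βγ)² = 1.440033, and β = (βγ)/γ = 0.66335/1.20001 = 0.553.

0.553c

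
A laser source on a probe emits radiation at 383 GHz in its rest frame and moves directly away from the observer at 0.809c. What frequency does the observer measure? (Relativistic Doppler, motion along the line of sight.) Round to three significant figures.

124 GHz

Relativistic Doppler (source moving away): f_obs = f_src · √((1−β)/(1+β)).
With β = 0.809: factor = √(0.191/1.809) = 0.32494.
f_obs = 383 × 0.32494 = 124 GHz.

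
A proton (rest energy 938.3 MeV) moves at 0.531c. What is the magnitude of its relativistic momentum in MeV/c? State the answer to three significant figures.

588 MeV/c

With β = 0.531, γ = 1/√(1 − 0.531²) = 1/√0.718039 = 1.1801.
Momentum: p = γβ·mc = 1.1801 × 0.531 × 938.3 MeV/c = 588 MeV/c.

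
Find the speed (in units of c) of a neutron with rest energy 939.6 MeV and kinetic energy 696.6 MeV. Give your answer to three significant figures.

γ = 1 + K/(mc²) = 1 + 696.6/939.6 = 1.7414.
β = √(1 − 1/γ²) = √(1 − 0.329764) = √0.670236 = 0.819.

0.819c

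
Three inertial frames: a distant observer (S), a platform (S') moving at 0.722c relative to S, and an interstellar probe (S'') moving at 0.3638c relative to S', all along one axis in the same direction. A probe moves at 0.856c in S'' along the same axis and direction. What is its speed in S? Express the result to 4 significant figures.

Apply u = (u'+v)/(1+u'v) twice. Probe in the platform frame: (0.856+0.3638)/(1+0.856·0.3638) = 1.2198/1.3114128 = 0.93014c.
That velocity, transformed to the rest frame of a distant observer: (0.93014+0.722)/(1+0.93014·0.722) = 1.65214/1.67156108 = 0.98838c.

0.9884c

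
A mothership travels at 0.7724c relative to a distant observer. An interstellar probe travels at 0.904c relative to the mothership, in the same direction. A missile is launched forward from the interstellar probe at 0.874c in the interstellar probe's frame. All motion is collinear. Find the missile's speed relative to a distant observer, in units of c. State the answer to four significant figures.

First combine the missile and interstellar probe (S''→S'): u₁ = (0.874 + 0.904)/(1 + 0.874×0.904) = 1.778/1.790096 = 0.99324.
Then combine with the mothership (S'→S): u = (0.99324 + 0.7724)/(1 + 0.99324×0.7724) = 1.76564/1.767178576 = 0.99913.

0.9991c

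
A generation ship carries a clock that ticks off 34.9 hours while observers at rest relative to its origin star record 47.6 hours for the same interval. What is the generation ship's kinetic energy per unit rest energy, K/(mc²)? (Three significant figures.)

0.364

From Δt = γΔτ: γ = 47.6/34.9 = 1.3639.
Since K = (γ−1)mc², K/(mc²) = 1.3639 − 1 = 0.364.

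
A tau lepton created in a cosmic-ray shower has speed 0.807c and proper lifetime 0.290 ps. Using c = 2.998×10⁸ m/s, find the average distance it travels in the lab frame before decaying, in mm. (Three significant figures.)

0.119 mm

Lorentz factor: γ = (1 − 0.651249)^(−1/2) = 1.6933.
Lab-frame lifetime: Δt = γτ = 1.6933 × 0.290 ps = 0.49106 ps.
Distance: d = vΔt = 0.807 × 2.998×10⁸ m/s × 4.9106×10^-13 s = 1.19×10^-4 m = 0.119 mm.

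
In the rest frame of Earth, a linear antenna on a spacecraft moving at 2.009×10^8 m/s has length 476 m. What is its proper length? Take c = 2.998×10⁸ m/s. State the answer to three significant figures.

641 m

β = v/c = (2.009×10^8 m/s)/(2.998×10⁸ m/s) = 0.670113.
γ = 1/√(1 − β²) = 1/√(1 − 0.4490514) = 1/√0.5509486 = 1/0.742259 = 1.3472.
Proper length: L₀ = γ·L = 1.3472 × 476 = 641 m.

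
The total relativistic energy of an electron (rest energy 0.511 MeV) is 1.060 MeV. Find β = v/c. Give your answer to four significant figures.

0.8761

Total energy E = γmc² gives γ = 1.060/0.511 = 2.0744.
Hence β = √(1 − 1/γ²) = √(1 − 0.232389) = √0.767611 = 0.8761.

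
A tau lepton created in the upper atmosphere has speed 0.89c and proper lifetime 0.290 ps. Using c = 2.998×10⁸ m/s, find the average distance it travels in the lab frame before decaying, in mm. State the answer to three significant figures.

0.170 mm

Lorentz factor: γ = (1 − 0.7921)^(−1/2) = 2.1932.
Lab-frame lifetime: Δt = γτ = 2.1932 × 0.290 ps = 0.63603 ps.
Distance: d = vΔt = 0.89 × 2.998×10⁸ m/s × 6.3603×10^-13 s = 1.70×10^-4 m = 0.170 mm.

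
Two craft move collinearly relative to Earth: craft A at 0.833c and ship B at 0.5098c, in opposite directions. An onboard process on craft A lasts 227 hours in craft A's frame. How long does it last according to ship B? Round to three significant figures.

Transform craft A's velocity into ship B's frame: (0.833 + 0.5098)/(1 + 0.833·0.5098) = 1.3428/1.4246634, so the relative speed is 0.94254c.
At |u| = 0.94254c, γ = (1 − 0.888382)^(−1/2) = 2.9932.
Craft A's interval is proper; time dilation gives Δt_B = γΔτ = 2.9932 × 227 hours = 679 hours.

679 hours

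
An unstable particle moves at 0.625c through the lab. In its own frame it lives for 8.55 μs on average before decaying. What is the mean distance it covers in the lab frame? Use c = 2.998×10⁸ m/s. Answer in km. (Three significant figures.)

2.05 km

Lorentz factor: γ = (1 − 0.390625)^(−1/2) = 1.281.
Lab-frame lifetime: Δt = γτ = 1.281 × 8.55 μs = 10.953 μs.
Distance: d = vΔt = 0.625 × 2.998×10⁸ m/s × 1.0953×10^-5 s = 2050 m = 2.05 km.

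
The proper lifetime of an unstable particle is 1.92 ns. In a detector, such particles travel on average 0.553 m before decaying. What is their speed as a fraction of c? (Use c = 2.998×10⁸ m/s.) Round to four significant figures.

0.6928c

d = βγcτ ⇒ βγ = d/(cτ) = 0.5530 m / (0.575616 m) = 0.96071.
β = (βγ)/√(1+(βγ)²) = 0.96071/√1.922964 = 0.6928.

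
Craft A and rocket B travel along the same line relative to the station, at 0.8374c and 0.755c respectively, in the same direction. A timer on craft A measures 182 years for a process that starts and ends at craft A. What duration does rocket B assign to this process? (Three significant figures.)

Transform craft A's velocity into rocket B's frame: (0.8374 − 0.755)/(1 − 0.8374·0.755) = 0.0824/0.367763, so the relative speed is 0.22406c.
At |u| = 0.22406c, γ = (1 − 0.0502029)^(−1/2) = 1.0261.
Craft A's interval is proper; time dilation gives Δt_B = γΔτ = 1.0261 × 182 years = 187 years.

187 years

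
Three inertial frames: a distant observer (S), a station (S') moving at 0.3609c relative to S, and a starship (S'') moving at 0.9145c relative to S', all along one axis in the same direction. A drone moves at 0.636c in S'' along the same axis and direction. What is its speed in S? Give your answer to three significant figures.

0.991c

Apply u = (u'+v)/(1+u'v) twice. Drone in the station frame: (0.636+0.9145)/(1+0.636·0.9145) = 1.5505/1.581622 = 0.98032c.
That velocity, transformed to the rest frame of a distant observer: (0.98032+0.3609)/(1+0.98032·0.3609) = 1.34122/1.353797488 = 0.99071c.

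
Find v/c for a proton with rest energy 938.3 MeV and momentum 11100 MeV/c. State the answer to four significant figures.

pc/(mc²) = 11100/938.3 = 11.83 = βγ = β/√(1−β²).
So β² = x²/(1 + x²) with x = 11.83: x² = 139.949, β² = 139.949/140.949 = 0.992905, β = 0.9964.

0.9964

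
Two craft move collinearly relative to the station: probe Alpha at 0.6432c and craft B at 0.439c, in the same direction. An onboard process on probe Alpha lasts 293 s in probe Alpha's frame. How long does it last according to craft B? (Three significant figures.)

306 s

Transform probe Alpha's velocity into craft B's frame: (0.6432 − 0.439)/(1 − 0.6432·0.439) = 0.2042/0.7176352, so the relative speed is 0.28455c.
At |u| = 0.28455c, γ = (1 − 0.0809687)^(−1/2) = 1.0431.
Probe Alpha's interval is proper; time dilation gives Δt_B = γΔτ = 1.0431 × 293 s = 306 s.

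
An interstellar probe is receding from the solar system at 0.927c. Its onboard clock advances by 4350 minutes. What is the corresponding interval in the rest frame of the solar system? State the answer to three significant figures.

β² = 0.859329, so γ = 1/√0.140671 = 2.6662.
The onboard clock measures proper time, so the interval in the rest frame of the solar system is dilated: Δt = γ·Δτ = 2.6662 × 4350 minutes = 11600 minutes.

11600 minutes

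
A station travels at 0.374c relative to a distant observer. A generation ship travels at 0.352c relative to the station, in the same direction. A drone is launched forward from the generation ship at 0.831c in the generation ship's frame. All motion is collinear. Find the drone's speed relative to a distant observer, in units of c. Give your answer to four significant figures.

Compose velocities in two stages. Stage 1 (into S'): u₁ = (0.831+0.352)/(1+0.831×0.352) = 0.91527.
Stage 2 (into S): u = (0.91527+0.374)/(1+0.91527×0.374) = 0.96049, so the speed is 0.9605c.

0.9605c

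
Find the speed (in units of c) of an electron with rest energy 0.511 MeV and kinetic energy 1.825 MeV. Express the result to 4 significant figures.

γ = 1 + K/(mc²) = 1 + 1.825/0.511 = 4.5714.
β = √(1 − 1/γ²) = √(1 − 0.0478522) = √0.9521478 = 0.9758.

0.9758c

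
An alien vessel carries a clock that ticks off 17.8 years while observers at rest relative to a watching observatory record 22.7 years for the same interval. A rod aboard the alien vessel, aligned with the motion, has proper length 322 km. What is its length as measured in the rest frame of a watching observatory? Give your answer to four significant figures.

γ = Δt/Δτ = 22.7/17.8 = 1.27528.
The rod contracts by the same γ: 322 km / 1.27528 = 252.5 km.

252.5 km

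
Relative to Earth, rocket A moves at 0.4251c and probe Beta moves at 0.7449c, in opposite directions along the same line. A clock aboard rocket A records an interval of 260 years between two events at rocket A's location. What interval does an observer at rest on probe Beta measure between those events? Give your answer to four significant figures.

Speed of rocket A in probe Beta's frame: u = (v_A + v_B)/(1 + v_A v_B/c²) = (0.4251 + 0.7449)/(1 + 0.4251×0.7449) = 1.17/1.31665699 = 0.88861; |u| = 0.88861c.
γ for this relative speed: γ = 1/√(1 − 0.789628) = 2.1802.
Rocket A's interval is proper; time dilation gives Δt_B = γΔτ = 2.1802 × 260 years = 566.9 years.

566.9 years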